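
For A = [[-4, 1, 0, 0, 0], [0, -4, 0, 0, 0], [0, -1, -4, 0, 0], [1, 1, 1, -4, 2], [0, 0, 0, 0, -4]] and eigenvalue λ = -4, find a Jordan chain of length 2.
v_1 = [[0, 1, 0, 0, -1]]^T, v_2 = [[1, 0, -1, -1, 0]]^T

We seek v_1 ∈ ker((A + 4I)^2) \ ker(A + 4I), then set v_{i+1} = (A + 4I) v_i.

One such chain is v_1 = [[0, 1, 0, 0, -1]]^T, v_2 = [[1, 0, -1, -1, 0]]^T. Check: (A + 4I) v_2 = [[0, 0, 0, 0, 0]]^T = 0.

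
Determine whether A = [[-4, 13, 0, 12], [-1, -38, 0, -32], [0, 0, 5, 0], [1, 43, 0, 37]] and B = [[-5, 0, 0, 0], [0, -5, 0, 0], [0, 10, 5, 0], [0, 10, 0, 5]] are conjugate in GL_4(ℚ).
Both have characteristic polynomial (x - 5)^2(x + 5)^2, but the minimal polynomial of A is (x - 5)(x + 5)^2 while the minimal polynomial of B is (x - 5)(x + 5). The minimal polynomial is a similarity invariant, so A and B are not similar.

No.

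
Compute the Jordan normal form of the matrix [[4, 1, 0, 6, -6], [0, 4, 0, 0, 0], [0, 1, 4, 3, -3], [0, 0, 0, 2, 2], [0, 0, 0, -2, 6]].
The characteristic polynomial is det(xI - A) = (x - 4)^5, so the eigenvalues are 4 (algebraic multiplicity 5).

For λ = 4: rank(A - 4I) = 2, rank((A - 4I)^2) = 0. The eigenspace has dimension 5 - 2 = 3, so there are 3 Jordan blocks; the rank sequence gives block sizes [2, 2, 1].

Assembling the blocks gives the Jordan form J above.

J = [[4, 1, 0, 0, 0], [0, 4, 0, 0, 0], [0, 0, 4, 1, 0], [0, 0, 0, 4, 0], [0, 0, 0, 0, 4]]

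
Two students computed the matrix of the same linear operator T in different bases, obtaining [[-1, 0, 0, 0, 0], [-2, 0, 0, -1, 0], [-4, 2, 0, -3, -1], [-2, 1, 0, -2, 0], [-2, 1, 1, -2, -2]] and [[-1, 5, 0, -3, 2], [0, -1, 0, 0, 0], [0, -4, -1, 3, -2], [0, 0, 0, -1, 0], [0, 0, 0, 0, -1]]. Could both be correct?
Two matrices over a field are similar if and only if they have the same invariant factors.

Both A and B have characteristic polynomial (x + 1)^5 and minimal polynomial (x + 1)^2. Computing further, both have invariant factors x + 1, (x + 1)^2, (x + 1)^2. Hence A and B are similar.

Yes.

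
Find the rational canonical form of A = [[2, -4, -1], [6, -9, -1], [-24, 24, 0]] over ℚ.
R = [[0, 0, 24], [1, 0, -6], [0, 1, -7]]

The invariant factors of A (the non-unit diagonal entries of the Smith normal form of xI - A over ℚ[x]) are (x + 4)(x^2 + 3x - 6), each dividing the next. The characteristic polynomial is their product, (x + 4)(x^2 + 3x - 6).

The rational canonical form is the block-diagonal matrix of companion matrices C(f_i):
R = [[0, 0, 24], [1, 0, -6], [0, 1, -7]].

Note the characteristic polynomial does not split into linear factors over ℚ, so A has no Jordan form over ℚ; the rational canonical form exists over any field.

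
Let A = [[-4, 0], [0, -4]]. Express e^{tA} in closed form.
e^{tA} = [[e^{-4*t}, 0], [0, e^{-4*t}]]

A has Jordan form J = [[-4, 0], [0, -4]] with A = PJP^{-1}, so e^{tA} = P e^{tJ} P^{-1}.

For a Jordan block J_k(λ), e^{tJ_k(λ)} = e^{λt} · (I + tN + t^2 N^2/2! + ... + t^{k-1} N^{k-1}/(k-1)!) where N is the nilpotent superdiagonal part.

Assembling the blocks and conjugating back gives the entries of e^{tA} as shown above.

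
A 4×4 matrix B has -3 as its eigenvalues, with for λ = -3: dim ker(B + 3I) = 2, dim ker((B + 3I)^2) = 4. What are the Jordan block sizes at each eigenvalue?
Jordan blocks: (-3, 2), (-3, 2)

λ = -3: successive nullity increments [2, 2] count blocks of size ≥ k; block sizes are [2, 2].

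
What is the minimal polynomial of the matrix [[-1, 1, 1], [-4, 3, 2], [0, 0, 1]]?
m_A(x) = (x - 1)^2

The characteristic polynomial factors as (x - 1)^3. The minimal polynomial is ∏(x - λ)^{k_λ} where k_λ is the size of the largest Jordan block at λ.

For λ = 1: rank(A - I) = 1, and the largest Jordan block has size 2 (the smallest k with rank((A - I)^k) = rank((A - I)^(k+1))).

So m_A(x) = (x - 1)^2.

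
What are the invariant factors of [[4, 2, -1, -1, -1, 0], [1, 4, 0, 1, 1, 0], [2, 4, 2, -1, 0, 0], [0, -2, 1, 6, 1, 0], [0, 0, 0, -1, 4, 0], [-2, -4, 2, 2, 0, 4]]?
The Jordan structure of A has elementary divisors (x - 4)^3, (x - 4)^2, (x - 4). Arranging the block sizes at each eigenvalue in decreasing order and taking row products gives the invariant factors.

Invariant factors (smallest first, each dividing the next): x - 4, (x - 4)^2, (x - 4)^3.

Check: the last factor (x - 4)^3 is the minimal polynomial, and the product (x - 4)^6 is the characteristic polynomial.

x - 4, (x - 4)^2, (x - 4)^3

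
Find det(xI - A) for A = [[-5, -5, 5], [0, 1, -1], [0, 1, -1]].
xI - A = [[x + 5, 5, -5], [0, x - 1, 1], [0, -1, x + 1]].

Expanding det(xI - A) along the first row:
det(xI - A) = + (x + 5)·det([[x - 1, 1], [-1, x + 1]]) - (5)·det([[0, 1], [0, x + 1]]) + (-5)·det([[0, x - 1], [0, -1]]).

Evaluating gives χ_A(x) = x^3 + 5x^2 = x^2(x + 5).

χ_A(x) = x^2(x + 5)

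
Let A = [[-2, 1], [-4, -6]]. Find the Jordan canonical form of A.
J = [[-4, 1], [0, -4]]

The characteristic polynomial is det(xI - A) = (x + 4)^2, so the eigenvalues are -4 (algebraic multiplicity 2).

For λ = -4: rank(A + 4I) = 1, rank((A + 4I)^2) = 0. The eigenspace has dimension 2 - 1 = 1, so there is 1 Jordan block; the rank sequence gives block sizes [2].

Assembling the blocks gives the Jordan form J above.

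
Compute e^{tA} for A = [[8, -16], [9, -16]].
A has Jordan form J = [[-4, 1], [0, -4]] with A = PJP^{-1}, so e^{tA} = P e^{tJ} P^{-1}.

For a Jordan block J_k(λ), e^{tJ_k(λ)} = e^{λt} · (I + tN + t^2 N^2/2! + ... + t^{k-1} N^{k-1}/(k-1)!) where N is the nilpotent superdiagonal part.

Assembling the blocks and conjugating back gives the entries of e^{tA} as shown above.

e^{tA} = [[(12*t + 1)*e^{-4*t}, -16*t*e^{-4*t}], [9*t*e^{-4*t}, (1 - 12*t)*e^{-4*t}]]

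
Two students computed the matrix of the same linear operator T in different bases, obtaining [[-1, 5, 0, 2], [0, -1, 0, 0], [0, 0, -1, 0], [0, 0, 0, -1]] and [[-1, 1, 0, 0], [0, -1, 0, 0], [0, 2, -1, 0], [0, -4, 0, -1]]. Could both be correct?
Yes.

Two matrices over a field are similar if and only if they have the same invariant factors.

Both A and B have characteristic polynomial (x + 1)^4 and minimal polynomial (x + 1)^2. Computing further, both have invariant factors x + 1, x + 1, (x + 1)^2. Hence A and B are similar.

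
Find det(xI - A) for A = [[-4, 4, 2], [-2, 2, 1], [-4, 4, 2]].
xI - A = [[x + 4, -4, -2], [2, x - 2, -1], [4, -4, x - 2]].

Expanding det(xI - A) along the first row:
det(xI - A) = + (x + 4)·det([[x - 2, -1], [-4, x - 2]]) - (-4)·det([[2, -1], [4, x - 2]]) + (-2)·det([[2, x - 2], [4, -4]]).

Evaluating gives χ_A(x) = x^3.

χ_A(x) = x^3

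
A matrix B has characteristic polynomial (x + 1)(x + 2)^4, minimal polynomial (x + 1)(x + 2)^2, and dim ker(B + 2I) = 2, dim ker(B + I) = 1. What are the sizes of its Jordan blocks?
Jordan blocks: (-2, 2), (-2, 2), (-1, 1)

λ = -2: algebraic multiplicity 4 (exponent in χ_B), largest block size 2 (exponent in m_B), 2 blocks (geometric multiplicity). These force block sizes [2, 2].
λ = -1: algebraic multiplicity 1 (exponent in χ_B), largest block size 1 (exponent in m_B), 1 block (geometric multiplicity). This forces block sizes [1].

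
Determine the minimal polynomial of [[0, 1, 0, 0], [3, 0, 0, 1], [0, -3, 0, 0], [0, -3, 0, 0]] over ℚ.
The characteristic polynomial factors as x^4. The minimal polynomial is ∏(x - λ)^{k_λ} where k_λ is the size of the largest Jordan block at λ.

For λ = 0: rank(A) = 2, and the largest Jordan block has size 3 (the smallest k with rank(A^k) = rank(A^(k+1))).

So m_A(x) = x^3.

m_A(x) = x^3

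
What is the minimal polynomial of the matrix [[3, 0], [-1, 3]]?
m_A(x) = (x - 3)^2

The characteristic polynomial factors as (x - 3)^2. The minimal polynomial is ∏(x - λ)^{k_λ} where k_λ is the size of the largest Jordan block at λ.

For λ = 3: rank(A - 3I) = 1, and the largest Jordan block has size 2 (the smallest k with rank((A - 3I)^k) = rank((A - 3I)^(k+1))).

So m_A(x) = (x - 3)^2.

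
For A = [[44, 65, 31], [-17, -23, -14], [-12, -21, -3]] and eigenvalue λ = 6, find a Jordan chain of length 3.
We seek v_1 ∈ ker((A - 6I)^3) \ ker((A - 6I)^2), then set v_{i+1} = (A - 6I) v_i.

One such chain is v_1 = [[4, -2, -1]]^T, v_2 = [[-9, 4, 3]]^T, v_3 = [[11, -5, -3]]^T. Check: (A - 6I) v_3 = [[0, 0, 0]]^T = 0.

v_1 = [[4, -2, -1]]^T, v_2 = [[-9, 4, 3]]^T, v_3 = [[11, -5, -3]]^T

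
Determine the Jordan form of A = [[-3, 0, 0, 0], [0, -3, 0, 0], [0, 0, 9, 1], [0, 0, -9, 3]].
J = [[-3, 0, 0, 0], [0, -3, 0, 0], [0, 0, 6, 1], [0, 0, 0, 6]]

The characteristic polynomial is det(xI - A) = (x - 6)^2(x + 3)^2, so the eigenvalues are -3 (algebraic multiplicity 2), 6 (algebraic multiplicity 2).

For λ = -3: rank(A + 3I) = 2. The eigenspace has dimension 4 - 2 = 2, so there are 2 Jordan blocks; the rank sequence gives block sizes [1, 1].

For λ = 6: rank(A - 6I) = 3, rank((A - 6I)^2) = 2. The eigenspace has dimension 4 - 3 = 1, so there is 1 Jordan block; the rank sequence gives block sizes [2].

Assembling the blocks gives the Jordan form J above.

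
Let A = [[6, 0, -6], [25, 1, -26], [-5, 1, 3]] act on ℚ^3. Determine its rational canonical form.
The invariant factors of A (the non-unit diagonal entries of the Smith normal form of xI - A over ℚ[x]) are (x - 6)(x^2 - 4x - 1), each dividing the next. The characteristic polynomial is their product, (x - 6)(x^2 - 4x - 1).

The rational canonical form is the block-diagonal matrix of companion matrices C(f_i):
R = [[0, 0, -6], [1, 0, -23], [0, 1, 10]].

Note the characteristic polynomial does not split into linear factors over ℚ, so A has no Jordan form over ℚ; the rational canonical form exists over any field.

R = [[0, 0, -6], [1, 0, -23], [0, 1, 10]]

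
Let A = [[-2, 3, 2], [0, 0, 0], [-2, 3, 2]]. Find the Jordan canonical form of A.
J = [[0, 1, 0], [0, 0, 0], [0, 0, 0]]

The characteristic polynomial is det(xI - A) = x^3, so the eigenvalues are 0 (algebraic multiplicity 3).

For λ = 0: rank(A) = 1, rank(A^2) = 0. The eigenspace has dimension 3 - 1 = 2, so there are 2 Jordan blocks; the rank sequence gives block sizes [2, 1].

Assembling the blocks gives the Jordan form J above.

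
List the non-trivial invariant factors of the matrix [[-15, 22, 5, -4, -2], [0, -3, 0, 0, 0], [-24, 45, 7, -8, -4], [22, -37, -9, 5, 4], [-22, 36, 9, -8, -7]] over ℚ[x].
The Jordan structure of A has elementary divisors (x + 3)^3, (x + 3), (x + 1). Arranging the block sizes at each eigenvalue in decreasing order and taking row products gives the invariant factors.

Invariant factors (smallest first, each dividing the next): x + 3, (x + 1)(x + 3)^3.

Check: the last factor (x + 1)(x + 3)^3 is the minimal polynomial, and the product (x + 1)(x + 3)^4 is the characteristic polynomial.

x + 3, (x + 1)(x + 3)^3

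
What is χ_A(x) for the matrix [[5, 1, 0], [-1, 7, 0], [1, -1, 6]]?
χ_A(x) = (x - 6)^3

xI - A = [[x - 5, -1, 0], [1, x - 7, 0], [-1, 1, x - 6]].

Expanding det(xI - A) along the first row:
det(xI - A) = + (x - 5)·det([[x - 7, 0], [1, x - 6]]) - (-1)·det([[1, 0], [-1, x - 6]]) + (0)·det([[1, x - 7], [-1, 1]]).

Evaluating gives χ_A(x) = x^3 - 18x^2 + 108x - 216 = (x - 6)^3.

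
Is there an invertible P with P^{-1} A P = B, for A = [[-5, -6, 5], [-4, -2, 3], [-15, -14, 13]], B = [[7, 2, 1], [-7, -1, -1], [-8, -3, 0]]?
Yes.

Two matrices over a field are similar if and only if they have the same invariant factors.

Both A and B have characteristic polynomial (x - 2)^3 and minimal polynomial (x - 2)^3. Computing further, both have invariant factors (x - 2)^3. Hence A and B are similar.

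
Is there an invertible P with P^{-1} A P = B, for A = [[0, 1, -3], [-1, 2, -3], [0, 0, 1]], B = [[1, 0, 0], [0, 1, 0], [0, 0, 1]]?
No.

Both have characteristic polynomial (x - 1)^3, but the minimal polynomial of A is (x - 1)^2 while the minimal polynomial of B is x - 1. The minimal polynomial is a similarity invariant, so A and B are not similar.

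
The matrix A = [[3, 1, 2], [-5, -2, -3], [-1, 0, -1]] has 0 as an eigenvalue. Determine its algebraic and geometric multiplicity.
The characteristic polynomial is x^3, so the factor x appears with exponent 3: the algebraic multiplicity is 3.

rank(A) = 2, so the eigenspace has dimension 3 - 2 = 1: the geometric multiplicity is 1.

Since 1 < 3, A is not diagonalizable.

algebraic multiplicity 3, geometric multiplicity 1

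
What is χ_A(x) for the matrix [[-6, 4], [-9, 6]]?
χ_A(x) = x^2

xI - A = [[x + 6, -4], [9, x - 6]].

Expanding det(xI - A) along the first row:
det(xI - A) = + (x + 6)·det([[x - 6]]) - (-4)·det([[9]]).

Evaluating gives χ_A(x) = x^2.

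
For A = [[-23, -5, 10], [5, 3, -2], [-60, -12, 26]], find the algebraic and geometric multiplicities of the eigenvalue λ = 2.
The characteristic polynomial is (x - 2)^3, so the factor x - 2 appears with exponent 3: the algebraic multiplicity is 3.

rank(A - 2I) = 1, so the eigenspace has dimension 3 - 1 = 2: the geometric multiplicity is 2.

Since 2 < 3, A is not diagonalizable.

algebraic multiplicity 3, geometric multiplicity 2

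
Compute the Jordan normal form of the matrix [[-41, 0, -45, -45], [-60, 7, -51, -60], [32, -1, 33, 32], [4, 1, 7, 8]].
J = [[-5, 0, 0, 0], [0, 4, 1, 0], [0, 0, 4, 0], [0, 0, 0, 4]]

The characteristic polynomial is det(xI - A) = (x - 4)^3(x + 5), so the eigenvalues are -5 (algebraic multiplicity 1), 4 (algebraic multiplicity 3).

For λ = -5: algebraic multiplicity 1 gives one 1×1 block.

For λ = 4: rank(A - 4I) = 2, rank((A - 4I)^2) = 1. The eigenspace has dimension 4 - 2 = 2, so there are 2 Jordan blocks; the rank sequence gives block sizes [2, 1].

Assembling the blocks gives the Jordan form J above.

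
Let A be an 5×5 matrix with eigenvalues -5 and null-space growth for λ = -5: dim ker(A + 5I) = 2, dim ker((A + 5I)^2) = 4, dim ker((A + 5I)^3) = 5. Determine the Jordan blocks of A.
Jordan blocks: (-5, 3), (-5, 2)

λ = -5: successive nullity increments [2, 2, 1] count blocks of size ≥ k; block sizes are [3, 2].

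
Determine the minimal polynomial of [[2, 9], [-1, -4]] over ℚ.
m_A(x) = (x + 1)^2

The characteristic polynomial factors as (x + 1)^2. The minimal polynomial is ∏(x - λ)^{k_λ} where k_λ is the size of the largest Jordan block at λ.

For λ = -1: rank(A + I) = 1, and the largest Jordan block has size 2 (the smallest k with rank((A + I)^k) = rank((A + I)^(k+1))).

So m_A(x) = (x + 1)^2.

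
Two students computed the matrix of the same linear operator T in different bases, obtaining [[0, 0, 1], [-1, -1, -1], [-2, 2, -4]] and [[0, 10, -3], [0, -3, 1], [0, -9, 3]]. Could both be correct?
trace(A) = -5 but trace(B) = 0. The trace is a similarity invariant, so A and B are not similar.

No.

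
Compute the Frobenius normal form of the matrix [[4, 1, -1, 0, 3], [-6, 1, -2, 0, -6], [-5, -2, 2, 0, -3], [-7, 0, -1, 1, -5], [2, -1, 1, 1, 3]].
The invariant factors of A (the non-unit diagonal entries of the Smith normal form of xI - A over ℚ[x]) are x^2 - 4x - 1, (x - 3)(x^2 - 4x - 1), each dividing the next. The characteristic polynomial is their product, (x - 3)(x^2 - 4x - 1)^2.

The rational canonical form is the block-diagonal matrix of companion matrices C(f_i):
R = [[0, 1, 0, 0, 0], [1, 4, 0, 0, 0], [0, 0, 0, 0, -3], [0, 0, 1, 0, -11], [0, 0, 0, 1, 7]].

Note the characteristic polynomial does not split into linear factors over ℚ, so A has no Jordan form over ℚ; the rational canonical form exists over any field.

R = [[0, 1, 0, 0, 0], [1, 4, 0, 0, 0], [0, 0, 0, 0, -3], [0, 0, 1, 0, -11], [0, 0, 0, 1, 7]]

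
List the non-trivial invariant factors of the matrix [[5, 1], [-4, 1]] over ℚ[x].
The Jordan structure of A has elementary divisors (x - 3)^2. Arranging the block sizes at each eigenvalue in decreasing order and taking row products gives the invariant factors.

Invariant factors (smallest first, each dividing the next): (x - 3)^2.

Check: the last factor (x - 3)^2 is the minimal polynomial, and the product (x - 3)^2 is the characteristic polynomial.

(x - 3)^2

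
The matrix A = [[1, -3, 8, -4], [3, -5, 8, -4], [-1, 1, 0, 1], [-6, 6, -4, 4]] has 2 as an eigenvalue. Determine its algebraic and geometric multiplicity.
algebraic multiplicity 2, geometric multiplicity 1

The characteristic polynomial is (x - 2)^2(x + 2)^2, so the factor x - 2 appears with exponent 2: the algebraic multiplicity is 2.

rank(A - 2I) = 3, so the eigenspace has dimension 4 - 3 = 1: the geometric multiplicity is 1.

Since 1 < 2, A is not diagonalizable.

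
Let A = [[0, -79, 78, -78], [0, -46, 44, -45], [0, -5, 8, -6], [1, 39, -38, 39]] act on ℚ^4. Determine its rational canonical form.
R = [[0, 0, 0, -18], [1, 0, 0, 33], [0, 1, 0, 25], [0, 0, 1, 1]]

The invariant factors of A (the non-unit diagonal entries of the Smith normal form of xI - A over ℚ[x]) are (x - 6)(x + 3)(x^2 + 2x - 1), each dividing the next. The characteristic polynomial is their product, (x - 6)(x + 3)(x^2 + 2x - 1).

The rational canonical form is the block-diagonal matrix of companion matrices C(f_i):
R = [[0, 0, 0, -18], [1, 0, 0, 33], [0, 1, 0, 25], [0, 0, 1, 1]].

Note the characteristic polynomial does not split into linear factors over ℚ, so A has no Jordan form over ℚ; the rational canonical form exists over any field.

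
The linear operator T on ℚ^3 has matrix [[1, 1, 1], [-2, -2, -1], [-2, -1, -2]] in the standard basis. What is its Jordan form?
J = [[-1, 1, 0], [0, -1, 0], [0, 0, -1]]

The characteristic polynomial is det(xI - A) = (x + 1)^3, so the eigenvalues are -1 (algebraic multiplicity 3).

For λ = -1: rank(A + I) = 1, rank((A + I)^2) = 0. The eigenspace has dimension 3 - 1 = 2, so there are 2 Jordan blocks; the rank sequence gives block sizes [2, 1].

Assembling the blocks gives the Jordan form J above.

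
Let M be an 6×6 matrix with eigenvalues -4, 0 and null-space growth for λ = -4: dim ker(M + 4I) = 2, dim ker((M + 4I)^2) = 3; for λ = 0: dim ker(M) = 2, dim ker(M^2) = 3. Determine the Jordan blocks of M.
Jordan blocks: (-4, 2), (-4, 1), (0, 2), (0, 1)

λ = -4: successive nullity increments [2, 1] count blocks of size ≥ k; block sizes are [2, 1].
λ = 0: successive nullity increments [2, 1] count blocks of size ≥ k; block sizes are [2, 1].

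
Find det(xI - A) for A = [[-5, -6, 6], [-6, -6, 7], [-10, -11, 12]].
xI - A = [[x + 5, 6, -6], [6, x + 6, -7], [10, 11, x - 12]].

Expanding det(xI - A) along the first row:
det(xI - A) = + (x + 5)·det([[x + 6, -7], [11, x - 12]]) - (6)·det([[6, -7], [10, x - 12]]) + (-6)·det([[6, x + 6], [10, 11]]).

Evaluating gives χ_A(x) = x^3 - x^2 - x + 1 = (x - 1)^2(x + 1).

χ_A(x) = (x - 1)^2(x + 1)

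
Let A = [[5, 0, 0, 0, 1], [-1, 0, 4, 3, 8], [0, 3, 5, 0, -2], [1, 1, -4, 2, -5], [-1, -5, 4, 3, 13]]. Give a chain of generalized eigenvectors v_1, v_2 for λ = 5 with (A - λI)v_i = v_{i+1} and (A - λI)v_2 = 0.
v_1 = [[2, 0, 0, -2, 1]]^T, v_2 = [[1, 0, -2, 3, 0]]^T

We seek v_1 ∈ ker((A - 5I)^2) \ ker(A - 5I), then set v_{i+1} = (A - 5I) v_i.

One such chain is v_1 = [[2, 0, 0, -2, 1]]^T, v_2 = [[1, 0, -2, 3, 0]]^T. Check: (A - 5I) v_2 = [[0, 0, 0, 0, 0]]^T = 0.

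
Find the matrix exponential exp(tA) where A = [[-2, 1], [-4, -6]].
A has Jordan form J = [[-4, 1], [0, -4]] with A = PJP^{-1}, so e^{tA} = P e^{tJ} P^{-1}.

For a Jordan block J_k(λ), e^{tJ_k(λ)} = e^{λt} · (I + tN + t^2 N^2/2! + ... + t^{k-1} N^{k-1}/(k-1)!) where N is the nilpotent superdiagonal part.

Assembling the blocks and conjugating back gives the entries of e^{tA} as shown above.

e^{tA} = [[(2*t + 1)*e^{-4*t}, t*e^{-4*t}], [-4*t*e^{-4*t}, (1 - 2*t)*e^{-4*t}]]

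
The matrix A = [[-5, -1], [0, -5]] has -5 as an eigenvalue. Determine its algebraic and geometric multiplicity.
The characteristic polynomial is (x + 5)^2, so the factor x + 5 appears with exponent 2: the algebraic multiplicity is 2.

rank(A + 5I) = 1, so the eigenspace has dimension 2 - 1 = 1: the geometric multiplicity is 1.

Since 1 < 2, A is not diagonalizable.

algebraic multiplicity 2, geometric multiplicity 1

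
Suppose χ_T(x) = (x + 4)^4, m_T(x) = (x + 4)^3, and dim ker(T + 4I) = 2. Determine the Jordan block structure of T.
Jordan blocks: (-4, 3), (-4, 1)

λ = -4: algebraic multiplicity 4 (exponent in χ_T), largest block size 3 (exponent in m_T), 2 blocks (geometric multiplicity). These force block sizes [3, 1].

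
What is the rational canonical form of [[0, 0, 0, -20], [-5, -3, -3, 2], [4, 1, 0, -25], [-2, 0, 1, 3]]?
The invariant factors of A (the non-unit diagonal entries of the Smith normal form of xI - A over ℚ[x]) are (x - 2)(x + 5)(x^2 - 3x - 2), each dividing the next. The characteristic polynomial is their product, (x - 2)(x + 5)(x^2 - 3x - 2).

The rational canonical form is the block-diagonal matrix of companion matrices C(f_i):
R = [[0, 0, 0, -20], [1, 0, 0, -24], [0, 1, 0, 21], [0, 0, 1, 0]].

Note the characteristic polynomial does not split into linear factors over ℚ, so A has no Jordan form over ℚ; the rational canonical form exists over any field.

R = [[0, 0, 0, -20], [1, 0, 0, -24], [0, 1, 0, 21], [0, 0, 1, 0]]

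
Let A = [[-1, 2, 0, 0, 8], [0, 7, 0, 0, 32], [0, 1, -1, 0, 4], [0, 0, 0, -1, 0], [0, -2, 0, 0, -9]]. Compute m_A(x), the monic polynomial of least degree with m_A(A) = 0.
m_A(x) = (x + 1)^2

The characteristic polynomial factors as (x + 1)^5. The minimal polynomial is ∏(x - λ)^{k_λ} where k_λ is the size of the largest Jordan block at λ.

For λ = -1: rank(A + I) = 1, and the largest Jordan block has size 2 (the smallest k with rank((A + I)^k) = rank((A + I)^(k+1))).

So m_A(x) = (x + 1)^2.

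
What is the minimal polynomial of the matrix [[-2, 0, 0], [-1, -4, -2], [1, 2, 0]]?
The characteristic polynomial factors as (x + 2)^3. The minimal polynomial is ∏(x - λ)^{k_λ} where k_λ is the size of the largest Jordan block at λ.

For λ = -2: rank(A + 2I) = 1, and the largest Jordan block has size 2 (the smallest k with rank((A + 2I)^k) = rank((A + 2I)^(k+1))).

So m_A(x) = (x + 2)^2.

m_A(x) = (x + 2)^2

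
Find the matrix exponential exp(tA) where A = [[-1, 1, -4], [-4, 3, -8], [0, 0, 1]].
e^{tA} = [[(1 - 2*t)*e^{t}, t*e^{t}, -4*t*e^{t}], [-4*t*e^{t}, (2*t + 1)*e^{t}, -8*t*e^{t}], [0, 0, e^{t}]]

A has Jordan form J = [[1, 1, 0], [0, 1, 0], [0, 0, 1]] with A = PJP^{-1}, so e^{tA} = P e^{tJ} P^{-1}.

For a Jordan block J_k(λ), e^{tJ_k(λ)} = e^{λt} · (I + tN + t^2 N^2/2! + ... + t^{k-1} N^{k-1}/(k-1)!) where N is the nilpotent superdiagonal part.

Assembling the blocks and conjugating back gives the entries of e^{tA} as shown above.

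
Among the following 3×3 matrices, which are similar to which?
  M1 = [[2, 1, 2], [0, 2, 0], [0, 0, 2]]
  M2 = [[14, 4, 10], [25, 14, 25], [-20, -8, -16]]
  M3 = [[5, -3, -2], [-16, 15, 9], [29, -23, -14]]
Characteristic polynomials: χ_{M1} = (x - 2)^3, χ_{M2} = (x - 4)^3, χ_{M3} = (x - 2)^3.

{M1}: invariant factors x - 2, (x - 2)^2.

{M2}: invariant factors x - 4, (x - 4)^2.

{M3}: invariant factors (x - 2)^3.

Matrices are similar if and only if their invariant-factor lists agree; the partition into similarity classes is {M1}, {M2}, {M3}.

3 classes: {M1}, {M2}, {M3}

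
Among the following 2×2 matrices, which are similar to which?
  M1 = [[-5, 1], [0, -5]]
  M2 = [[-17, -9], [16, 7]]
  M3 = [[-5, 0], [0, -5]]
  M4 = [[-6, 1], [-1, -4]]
2 classes: {M1, M2, M4}, {M3}

Characteristic polynomials: χ_{M1} = (x + 5)^2, χ_{M2} = (x + 5)^2, χ_{M3} = (x + 5)^2, χ_{M4} = (x + 5)^2.

{M1, M2, M4}: invariant factors (x + 5)^2.

{M3}: invariant factors x + 5, x + 5.

Matrices are similar if and only if their invariant-factor lists agree; the partition into similarity classes is {M1, M2, M4}, {M3}.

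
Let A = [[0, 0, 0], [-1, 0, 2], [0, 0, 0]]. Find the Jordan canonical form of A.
J = [[0, 1, 0], [0, 0, 0], [0, 0, 0]]

The characteristic polynomial is det(xI - A) = x^3, so the eigenvalues are 0 (algebraic multiplicity 3).

For λ = 0: rank(A) = 1, rank(A^2) = 0. The eigenspace has dimension 3 - 1 = 2, so there are 2 Jordan blocks; the rank sequence gives block sizes [2, 1].

Assembling the blocks gives the Jordan form J above.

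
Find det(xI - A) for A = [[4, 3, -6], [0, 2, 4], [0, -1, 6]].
xI - A = [[x - 4, -3, 6], [0, x - 2, -4], [0, 1, x - 6]].

Expanding det(xI - A) along the first row:
det(xI - A) = + (x - 4)·det([[x - 2, -4], [1, x - 6]]) - (-3)·det([[0, -4], [0, x - 6]]) + (6)·det([[0, x - 2], [0, 1]]).

Evaluating gives χ_A(x) = x^3 - 12x^2 + 48x - 64 = (x - 4)^3.

χ_A(x) = (x - 4)^3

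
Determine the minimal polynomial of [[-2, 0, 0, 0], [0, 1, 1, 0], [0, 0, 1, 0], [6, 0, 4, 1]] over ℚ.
The characteristic polynomial factors as (x - 1)^3(x + 2). The minimal polynomial is ∏(x - λ)^{k_λ} where k_λ is the size of the largest Jordan block at λ.

For λ = -2: rank(A + 2I) = 3, and the largest Jordan block has size 1 (the smallest k with rank((A + 2I)^k) = rank((A + 2I)^(k+1))).
For λ = 1: rank(A - I) = 2, and the largest Jordan block has size 2 (the smallest k with rank((A - I)^k) = rank((A - I)^(k+1))).

So m_A(x) = (x - 1)^2(x + 2).

m_A(x) = (x - 1)^2(x + 2)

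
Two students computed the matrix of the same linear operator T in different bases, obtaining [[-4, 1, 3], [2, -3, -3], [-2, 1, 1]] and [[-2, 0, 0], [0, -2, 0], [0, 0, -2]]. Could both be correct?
Both have characteristic polynomial (x + 2)^3, but the minimal polynomial of A is (x + 2)^2 while the minimal polynomial of B is x + 2. The minimal polynomial is a similarity invariant, so A and B are not similar.

No.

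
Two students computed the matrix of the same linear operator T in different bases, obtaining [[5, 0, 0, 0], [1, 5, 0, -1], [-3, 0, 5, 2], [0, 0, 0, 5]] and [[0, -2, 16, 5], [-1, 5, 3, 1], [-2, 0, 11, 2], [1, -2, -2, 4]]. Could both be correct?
Two matrices over a field are similar if and only if they have the same invariant factors.

Both A and B have characteristic polynomial (x - 5)^4 and minimal polynomial (x - 5)^2. Computing further, both have invariant factors (x - 5)^2, (x - 5)^2. Hence A and B are similar.

Yes.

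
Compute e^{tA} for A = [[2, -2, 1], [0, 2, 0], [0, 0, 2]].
e^{tA} = [[e^{2*t}, -2*t*e^{2*t}, t*e^{2*t}], [0, e^{2*t}, 0], [0, 0, e^{2*t}]]

A has Jordan form J = [[2, 1, 0], [0, 2, 0], [0, 0, 2]] with A = PJP^{-1}, so e^{tA} = P e^{tJ} P^{-1}.

For a Jordan block J_k(λ), e^{tJ_k(λ)} = e^{λt} · (I + tN + t^2 N^2/2! + ... + t^{k-1} N^{k-1}/(k-1)!) where N is the nilpotent superdiagonal part.

Assembling the blocks and conjugating back gives the entries of e^{tA} as shown above.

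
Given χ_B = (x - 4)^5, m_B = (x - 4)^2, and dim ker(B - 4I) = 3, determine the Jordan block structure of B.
λ = 4: algebraic multiplicity 5 (exponent in χ_B), largest block size 2 (exponent in m_B), 3 blocks (geometric multiplicity). These force block sizes [2, 2, 1].

Jordan blocks: (4, 2), (4, 2), (4, 1)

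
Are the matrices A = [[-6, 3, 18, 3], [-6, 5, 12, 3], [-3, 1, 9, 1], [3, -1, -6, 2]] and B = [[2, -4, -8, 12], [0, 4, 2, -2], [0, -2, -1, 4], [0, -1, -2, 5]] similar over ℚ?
No.

Both have characteristic polynomial (x - 3)^2(x - 2)^2, but the minimal polynomial of A is (x - 3)(x - 2)^2 while the minimal polynomial of B is (x - 3)(x - 2). The minimal polynomial is a similarity invariant, so A and B are not similar.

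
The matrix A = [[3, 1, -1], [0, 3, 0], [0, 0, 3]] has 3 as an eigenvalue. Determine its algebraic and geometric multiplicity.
The characteristic polynomial is (x - 3)^3, so the factor x - 3 appears with exponent 3: the algebraic multiplicity is 3.

rank(A - 3I) = 1, so the eigenspace has dimension 3 - 1 = 2: the geometric multiplicity is 2.

Since 2 < 3, A is not diagonalizable.

algebraic multiplicity 3, geometric multiplicity 2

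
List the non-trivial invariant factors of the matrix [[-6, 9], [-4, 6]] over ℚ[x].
x^2

The Jordan structure of A has elementary divisors x^2. Arranging the block sizes at each eigenvalue in decreasing order and taking row products gives the invariant factors.

Invariant factors (smallest first, each dividing the next): x^2.

Check: the last factor x^2 is the minimal polynomial, and the product x^2 is the characteristic polynomial.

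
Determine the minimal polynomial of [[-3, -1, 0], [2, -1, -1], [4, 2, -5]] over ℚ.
The characteristic polynomial factors as (x + 3)^3. The minimal polynomial is ∏(x - λ)^{k_λ} where k_λ is the size of the largest Jordan block at λ.

For λ = -3: rank(A + 3I) = 2, and the largest Jordan block has size 3 (the smallest k with rank((A + 3I)^k) = rank((A + 3I)^(k+1))).

So m_A(x) = (x + 3)^3.

m_A(x) = (x + 3)^3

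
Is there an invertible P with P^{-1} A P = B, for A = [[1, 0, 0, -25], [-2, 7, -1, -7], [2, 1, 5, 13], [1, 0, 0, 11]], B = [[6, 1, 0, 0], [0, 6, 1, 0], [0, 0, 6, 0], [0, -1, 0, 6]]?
Yes.

Two matrices over a field are similar if and only if they have the same invariant factors.

Both A and B have characteristic polynomial (x - 6)^4 and minimal polynomial (x - 6)^3. Computing further, both have invariant factors x - 6, (x - 6)^3. Hence A and B are similar.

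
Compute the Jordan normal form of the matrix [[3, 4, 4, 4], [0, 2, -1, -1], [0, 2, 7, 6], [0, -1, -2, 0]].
The characteristic polynomial is det(xI - A) = (x - 3)^4, so the eigenvalues are 3 (algebraic multiplicity 4).

For λ = 3: rank(A - 3I) = 2, rank((A - 3I)^2) = 1, rank((A - 3I)^3) = 0. The eigenspace has dimension 4 - 2 = 2, so there are 2 Jordan blocks; the rank sequence gives block sizes [3, 1].

Assembling the blocks gives the Jordan form J above.

J = [[3, 1, 0, 0], [0, 3, 1, 0], [0, 0, 3, 0], [0, 0, 0, 3]]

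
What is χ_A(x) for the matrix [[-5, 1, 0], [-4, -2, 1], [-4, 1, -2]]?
xI - A = [[x + 5, -1, 0], [4, x + 2, -1], [4, -1, x + 2]].

Expanding det(xI - A) along the first row:
det(xI - A) = + (x + 5)·det([[x + 2, -1], [-1, x + 2]]) - (-1)·det([[4, -1], [4, x + 2]]) + (0)·det([[4, x + 2], [4, -1]]).

Evaluating gives χ_A(x) = x^3 + 9x^2 + 27x + 27 = (x + 3)^3.

χ_A(x) = (x + 3)^3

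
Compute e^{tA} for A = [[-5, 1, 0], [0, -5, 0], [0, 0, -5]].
A has Jordan form J = [[-5, 1, 0], [0, -5, 0], [0, 0, -5]] with A = PJP^{-1}, so e^{tA} = P e^{tJ} P^{-1}.

For a Jordan block J_k(λ), e^{tJ_k(λ)} = e^{λt} · (I + tN + t^2 N^2/2! + ... + t^{k-1} N^{k-1}/(k-1)!) where N is the nilpotent superdiagonal part.

Assembling the blocks and conjugating back gives the entries of e^{tA} as shown above.

e^{tA} = [[e^{-5*t}, t*e^{-5*t}, 0], [0, e^{-5*t}, 0], [0, 0, e^{-5*t}]]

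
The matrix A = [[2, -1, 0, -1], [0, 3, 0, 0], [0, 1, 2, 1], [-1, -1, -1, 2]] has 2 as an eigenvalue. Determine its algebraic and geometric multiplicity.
The characteristic polynomial is (x - 3)(x - 2)^3, so the factor x - 2 appears with exponent 3: the algebraic multiplicity is 3.

rank(A - 2I) = 3, so the eigenspace has dimension 4 - 3 = 1: the geometric multiplicity is 1.

Since 1 < 3, A is not diagonalizable.

algebraic multiplicity 3, geometric multiplicity 1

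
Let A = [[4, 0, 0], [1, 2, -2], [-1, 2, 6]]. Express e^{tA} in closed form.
e^{tA} = [[e^{4*t}, 0, 0], [t*e^{4*t}, (1 - 2*t)*e^{4*t}, -2*t*e^{4*t}], [-t*e^{4*t}, 2*t*e^{4*t}, (2*t + 1)*e^{4*t}]]

A has Jordan form J = [[4, 1, 0], [0, 4, 0], [0, 0, 4]] with A = PJP^{-1}, so e^{tA} = P e^{tJ} P^{-1}.

For a Jordan block J_k(λ), e^{tJ_k(λ)} = e^{λt} · (I + tN + t^2 N^2/2! + ... + t^{k-1} N^{k-1}/(k-1)!) where N is the nilpotent superdiagonal part.

Assembling the blocks and conjugating back gives the entries of e^{tA} as shown above.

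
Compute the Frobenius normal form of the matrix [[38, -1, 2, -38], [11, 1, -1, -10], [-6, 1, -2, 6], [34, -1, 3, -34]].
The invariant factors of A (the non-unit diagonal entries of the Smith normal form of xI - A over ℚ[x]) are (x - 4)(x + 2)(x^2 - x - 4), each dividing the next. The characteristic polynomial is their product, (x - 4)(x + 2)(x^2 - x - 4).

The rational canonical form is the block-diagonal matrix of companion matrices C(f_i):
R = [[0, 0, 0, -32], [1, 0, 0, -16], [0, 1, 0, 10], [0, 0, 1, 3]].

Note the characteristic polynomial does not split into linear factors over ℚ, so A has no Jordan form over ℚ; the rational canonical form exists over any field.

R = [[0, 0, 0, -32], [1, 0, 0, -16], [0, 1, 0, 10], [0, 0, 1, 3]]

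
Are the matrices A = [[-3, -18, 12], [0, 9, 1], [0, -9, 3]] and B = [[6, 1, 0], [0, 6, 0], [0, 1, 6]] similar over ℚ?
trace(A) = 9 but trace(B) = 18. The trace is a similarity invariant, so A and B are not similar.

No.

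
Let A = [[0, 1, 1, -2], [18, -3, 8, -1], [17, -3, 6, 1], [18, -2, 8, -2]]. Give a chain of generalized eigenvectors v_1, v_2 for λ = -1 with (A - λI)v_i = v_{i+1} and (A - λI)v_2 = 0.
We seek v_1 ∈ ker((A + I)^2) \ ker(A + I), then set v_{i+1} = (A + I) v_i.

One such chain is v_1 = [[0, 1, 0, 0]]^T, v_2 = [[1, -2, -3, -2]]^T. Check: (A + I) v_2 = [[0, 0, 0, 0]]^T = 0.

v_1 = [[0, 1, 0, 0]]^T, v_2 = [[1, -2, -3, -2]]^T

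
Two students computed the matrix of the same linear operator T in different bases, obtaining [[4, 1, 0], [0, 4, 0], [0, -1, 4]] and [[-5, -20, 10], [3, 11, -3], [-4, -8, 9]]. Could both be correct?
trace(A) = 12 but trace(B) = 15. The trace is a similarity invariant, so A and B are not similar.

No.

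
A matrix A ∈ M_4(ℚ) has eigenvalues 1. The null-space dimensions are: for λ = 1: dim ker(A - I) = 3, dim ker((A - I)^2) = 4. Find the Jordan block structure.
λ = 1: successive nullity increments [3, 1] count blocks of size ≥ k; block sizes are [2, 1, 1].

Jordan blocks: (1, 2), (1, 1), (1, 1)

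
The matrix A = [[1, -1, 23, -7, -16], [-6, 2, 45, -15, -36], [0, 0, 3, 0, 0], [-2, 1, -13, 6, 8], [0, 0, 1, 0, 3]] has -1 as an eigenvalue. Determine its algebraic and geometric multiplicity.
algebraic multiplicity 1, geometric multiplicity 1

The characteristic polynomial is (x - 5)^2(x - 3)^2(x + 1), so the factor x + 1 appears with exponent 1: the algebraic multiplicity is 1.

rank(A + I) = 4, so the eigenspace has dimension 5 - 4 = 1: the geometric multiplicity is 1.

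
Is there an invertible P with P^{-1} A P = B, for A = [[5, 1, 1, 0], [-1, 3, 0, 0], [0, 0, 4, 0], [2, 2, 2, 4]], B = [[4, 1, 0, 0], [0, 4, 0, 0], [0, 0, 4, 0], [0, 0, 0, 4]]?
Both have characteristic polynomial (x - 4)^4, but the minimal polynomial of A is (x - 4)^3 while the minimal polynomial of B is (x - 4)^2. The minimal polynomial is a similarity invariant, so A and B are not similar.

No.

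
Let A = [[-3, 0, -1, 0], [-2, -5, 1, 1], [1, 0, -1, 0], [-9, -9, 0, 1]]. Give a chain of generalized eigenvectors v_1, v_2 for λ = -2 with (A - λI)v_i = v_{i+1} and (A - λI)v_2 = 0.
v_1 = [[0, 1, -1, 3]]^T, v_2 = [[1, -1, -1, 0]]^T

We seek v_1 ∈ ker((A + 2I)^2) \ ker(A + 2I), then set v_{i+1} = (A + 2I) v_i.

One such chain is v_1 = [[0, 1, -1, 3]]^T, v_2 = [[1, -1, -1, 0]]^T. Check: (A + 2I) v_2 = [[0, 0, 0, 0]]^T = 0.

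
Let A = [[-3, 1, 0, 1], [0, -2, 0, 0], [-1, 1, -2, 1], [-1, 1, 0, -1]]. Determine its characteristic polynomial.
xI - A = [[x + 3, -1, 0, -1], [0, x + 2, 0, 0], [1, -1, x + 2, -1], [1, -1, 0, x + 1]].

Expanding det(xI - A) along the first row:
det(xI - A) = + (x + 3)·det([[x + 2, 0, 0], [-1, x + 2, -1], [-1, 0, x + 1]]) - (-1)·det([[0, 0, 0], [1, x + 2, -1], [1, 0, x + 1]]) + (0)·det([[0, x + 2, 0], [1, -1, -1], [1, -1, x + 1]]) - (-1)·det([[0, x + 2, 0], [1, -1, x + 2], [1, -1, 0]]).

Evaluating gives χ_A(x) = x^4 + 8x^3 + 24x^2 + 32x + 16 = (x + 2)^4.

χ_A(x) = (x + 2)^4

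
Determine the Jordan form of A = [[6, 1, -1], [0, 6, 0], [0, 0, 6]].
The characteristic polynomial is det(xI - A) = (x - 6)^3, so the eigenvalues are 6 (algebraic multiplicity 3).

For λ = 6: rank(A - 6I) = 1, rank((A - 6I)^2) = 0. The eigenspace has dimension 3 - 1 = 2, so there are 2 Jordan blocks; the rank sequence gives block sizes [2, 1].

Assembling the blocks gives the Jordan form J above.

J = [[6, 1, 0], [0, 6, 0], [0, 0, 6]]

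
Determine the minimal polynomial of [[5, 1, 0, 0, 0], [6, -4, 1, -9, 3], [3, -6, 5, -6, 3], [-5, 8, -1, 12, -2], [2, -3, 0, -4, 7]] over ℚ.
The characteristic polynomial factors as (x - 5)^5. The minimal polynomial is ∏(x - λ)^{k_λ} where k_λ is the size of the largest Jordan block at λ.

For λ = 5: rank(A - 5I) = 3, and the largest Jordan block has size 3 (the smallest k with rank((A - 5I)^k) = rank((A - 5I)^(k+1))).

So m_A(x) = (x - 5)^3.

m_A(x) = (x - 5)^3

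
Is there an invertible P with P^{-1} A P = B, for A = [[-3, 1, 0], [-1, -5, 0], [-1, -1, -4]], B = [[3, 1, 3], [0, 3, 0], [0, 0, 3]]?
No.

trace(A) = -12 but trace(B) = 9. The trace is a similarity invariant, so A and B are not similar.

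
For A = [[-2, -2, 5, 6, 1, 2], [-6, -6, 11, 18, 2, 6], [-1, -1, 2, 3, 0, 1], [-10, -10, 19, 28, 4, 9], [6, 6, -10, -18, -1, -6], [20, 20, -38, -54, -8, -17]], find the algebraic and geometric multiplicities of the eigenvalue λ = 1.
The characteristic polynomial is x^2(x - 1)^4, so the factor x - 1 appears with exponent 4: the algebraic multiplicity is 4.

rank(A - I) = 4, so the eigenspace has dimension 6 - 4 = 2: the geometric multiplicity is 2.

Since 2 < 4, A is not diagonalizable.

algebraic multiplicity 4, geometric multiplicity 2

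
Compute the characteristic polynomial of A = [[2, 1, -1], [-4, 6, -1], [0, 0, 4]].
xI - A = [[x - 2, -1, 1], [4, x - 6, 1], [0, 0, x - 4]].

Expanding det(xI - A) along the first row:
det(xI - A) = + (x - 2)·det([[x - 6, 1], [0, x - 4]]) - (-1)·det([[4, 1], [0, x - 4]]) + (1)·det([[4, x - 6], [0, 0]]).

Evaluating gives χ_A(x) = x^3 - 12x^2 + 48x - 64 = (x - 4)^3.

χ_A(x) = (x - 4)^3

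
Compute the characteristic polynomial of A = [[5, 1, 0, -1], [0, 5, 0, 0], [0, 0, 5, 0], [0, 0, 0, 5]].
xI - A = [[x - 5, -1, 0, 1], [0, x - 5, 0, 0], [0, 0, x - 5, 0], [0, 0, 0, x - 5]].

Expanding det(xI - A) along the first row:
det(xI - A) = + (x - 5)·det([[x - 5, 0, 0], [0, x - 5, 0], [0, 0, x - 5]]) - (-1)·det([[0, 0, 0], [0, x - 5, 0], [0, 0, x - 5]]) + (0)·det([[0, x - 5, 0], [0, 0, 0], [0, 0, x - 5]]) - (1)·det([[0, x - 5, 0], [0, 0, x - 5], [0, 0, 0]]).

Evaluating gives χ_A(x) = x^4 - 20x^3 + 150x^2 - 500x + 625 = (x - 5)^4.

χ_A(x) = (x - 5)^4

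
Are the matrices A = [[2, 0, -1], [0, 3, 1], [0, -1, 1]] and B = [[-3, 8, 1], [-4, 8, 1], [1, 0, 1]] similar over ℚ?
Two matrices over a field are similar if and only if they have the same invariant factors.

Both A and B have characteristic polynomial (x - 2)^3 and minimal polynomial (x - 2)^3. Computing further, both have invariant factors (x - 2)^3. Hence A and B are similar.

Yes.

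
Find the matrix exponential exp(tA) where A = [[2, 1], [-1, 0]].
e^{tA} = [[(t + 1)*e^{t}, t*e^{t}], [-t*e^{t}, (1 - t)*e^{t}]]

A has Jordan form J = [[1, 1], [0, 1]] with A = PJP^{-1}, so e^{tA} = P e^{tJ} P^{-1}.

For a Jordan block J_k(λ), e^{tJ_k(λ)} = e^{λt} · (I + tN + t^2 N^2/2! + ... + t^{k-1} N^{k-1}/(k-1)!) where N is the nilpotent superdiagonal part.

Assembling the blocks and conjugating back gives the entries of e^{tA} as shown above.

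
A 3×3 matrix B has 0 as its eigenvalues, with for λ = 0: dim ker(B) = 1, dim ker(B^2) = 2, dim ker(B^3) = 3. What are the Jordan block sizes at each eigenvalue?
λ = 0: successive nullity increments [1, 1, 1] count blocks of size ≥ k; block sizes are [3].

Jordan blocks: (0, 3)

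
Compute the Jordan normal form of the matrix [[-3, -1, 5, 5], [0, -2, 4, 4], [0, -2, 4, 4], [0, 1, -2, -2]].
J = [[-3, 0, 0, 0], [0, 0, 1, 0], [0, 0, 0, 0], [0, 0, 0, 0]]

The characteristic polynomial is det(xI - A) = x^3(x + 3), so the eigenvalues are -3 (algebraic multiplicity 1), 0 (algebraic multiplicity 3).

For λ = -3: algebraic multiplicity 1 gives one 1×1 block.

For λ = 0: rank(A) = 2, rank(A^2) = 1. The eigenspace has dimension 4 - 2 = 2, so there are 2 Jordan blocks; the rank sequence gives block sizes [2, 1].

Assembling the blocks gives the Jordan form J above.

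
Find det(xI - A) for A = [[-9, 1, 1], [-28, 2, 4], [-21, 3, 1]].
xI - A = [[x + 9, -1, -1], [28, x - 2, -4], [21, -3, x - 1]].

Expanding det(xI - A) along the first row:
det(xI - A) = + (x + 9)·det([[x - 2, -4], [-3, x - 1]]) - (-1)·det([[28, -4], [21, x - 1]]) + (-1)·det([[28, x - 2], [21, -3]]).

Evaluating gives χ_A(x) = x^3 + 6x^2 + 12x + 8 = (x + 2)^3.

χ_A(x) = (x + 2)^3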